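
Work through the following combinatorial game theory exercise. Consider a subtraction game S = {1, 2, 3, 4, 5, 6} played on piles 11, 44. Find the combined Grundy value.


Subtraction set: {1, 2, 3, 4, 5, 6}
For this subtraction set, G(n) = n mod 7 (period = max + 1 = 7).
Pile 1 (size 11): G(11) = 11 mod 7 = 4
Pile 2 (size 44): G(44) = 44 mod 7 = 2
Total Grundy value = XOR of all: 4 XOR 2 = 6

6


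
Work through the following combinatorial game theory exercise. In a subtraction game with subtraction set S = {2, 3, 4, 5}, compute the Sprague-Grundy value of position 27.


The subtraction set is S = {2, 3, 4, 5}.
G(k) = mex{ G(k - s) : s in S, s <= k }. We compute iteratively: G(0) = 0.
G(1) = mex({}) = 0
G(2) = mex({0}) = 1
G(3) = mex({0}) = 1
G(4) = mex({0, 1}) = 2
G(5) = mex({0, 1}) = 2
G(6) = mex({0, 1, 2}) = 3
G(7) = mex({1, 2}) = 0
G(8) = mex({1, 2, 3}) = 0
G(9) = mex({0, 2, 3}) = 1
G(10) = mex({0, 2, 3}) = 1
G(11) = mex({0, 1, 3}) = 2
Observe that G(7)..G(11) = 0, 0, 1, 1, 2 repeats G(0)..G(4) = 0, 0, 1, 1, 2.
For k >= max(S) = 5, G(k) is determined by the previous 5 values G(k-5)..G(k-1); a window of 5 consecutive values has recurred shifted by 7, so by induction G(k + 7) = G(k) for all k >= 0: the sequence is periodic from the start with period 7.
One period: G(0..6) = 0, 0, 1, 1, 2, 2, 3.
27 mod 7 = 6, so G(27) = G(6) = 3.

3


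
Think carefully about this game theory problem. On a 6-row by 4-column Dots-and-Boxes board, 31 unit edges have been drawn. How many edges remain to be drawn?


Grid: 6 x 4 boxes, i.e. 7 rows and 5 columns of dots.
Horizontal edges: (rows + 1) * cols = 7 * 4 = 28
Vertical edges: rows * (cols + 1) = 6 * 5 = 30
Total edges: 28 + 30 = 58
Edges drawn: 31
Remaining: 58 - 31 = 27

27


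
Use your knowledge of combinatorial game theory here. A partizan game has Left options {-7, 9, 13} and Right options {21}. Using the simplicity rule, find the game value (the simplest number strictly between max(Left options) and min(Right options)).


Left options: {-7, 9, 13}, max = 13
Right options: {21}, min = 21
All options are numbers and max(Left) < min(Right), so by the simplicity theorem the value is the simplest (earliest-born) number strictly between 13 and 21.
Integers 14 through 20 all lie strictly between 13 and 21.
Among integers, the simplest (lowest birthday = smallest |n|; 0 is born on day 0, +-n on day n) is 14.
No non-integer in the interval can be simpler: if x is a non-integer in the interval, then floor(x) or ceil(x) also lies in the interval (the interval contains an integer), and both are proper prefixes of x's sign expansion, i.e. born earlier. So the game value is 14.
Game value = 14

14


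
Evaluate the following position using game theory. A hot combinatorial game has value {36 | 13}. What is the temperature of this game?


The game is {36 | 13}, a switch {a | b} with numbers a > b.
Cooling {a | b} by t gives {a - t | b + t}, which stops being hot when a - t = b + t, i.e. at t = (a - b)/2. So the temperature of a switch is (a - b)/2.
Temperature = (Left option - Right option) / 2
= (36 - (13)) / 2
= 23 / 2
= 23/2

23/2


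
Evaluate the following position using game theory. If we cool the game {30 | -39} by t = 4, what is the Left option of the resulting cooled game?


Original game: {30 | -39} (a switch {a | b} with a > b).
Cooling by t (for t below the temperature (a - b)/2 = 69/2) taxes each move by t: {a | b} cooled by t is {a - t | b + t}.
Cooling amount: t = 4
Cooled Left option: 30 - 4 = 26
Cooled Right option: -39 + 4 = -35
Cooled game: {26 | -35}
Left option = 26

26


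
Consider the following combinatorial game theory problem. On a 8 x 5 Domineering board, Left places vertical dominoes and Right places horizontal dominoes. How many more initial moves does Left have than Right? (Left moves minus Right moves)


Board is 8 x 5 (rows x cols).
Left (vertical) placements: (rows-1) * cols = 7 * 5 = 35
Right (horizontal) placements: rows * (cols-1) = 8 * 4 = 32
Advantage = Left - Right = 35 - 32 = 3

3


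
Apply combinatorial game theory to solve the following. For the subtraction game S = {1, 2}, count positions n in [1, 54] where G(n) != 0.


Subtraction set S = {1, 2}, so G(n) = n mod 3.
G(n) = 0 when n is a multiple of 3.
Multiples of 3 in [1, 54]: 18
N-positions (nonzero Grundy) = 54 - 18 = 36

36


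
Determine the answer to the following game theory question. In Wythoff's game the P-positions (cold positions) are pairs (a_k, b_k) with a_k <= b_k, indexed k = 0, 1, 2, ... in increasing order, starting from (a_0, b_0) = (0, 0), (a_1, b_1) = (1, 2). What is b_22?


By Wythoff's theorem, a_k = floor(k * phi) and b_k = floor(k * phi^2) = a_k + k, where phi = (1 + sqrt(5))/2 is the golden ratio.
phi = (1 + sqrt(5))/2 = 1.618034
phi^2 = phi + 1 = 2.618034
k = 22
k * phi^2 = 22 * 2.618034 = 57.596748
b_22 = floor(k * phi^2) = 57 (check: a_22 + k = 35 + 22 = 57)

57


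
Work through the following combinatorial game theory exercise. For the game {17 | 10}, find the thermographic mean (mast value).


Game = {17 | 10}, a switch {a | b} with numbers a > b.
Its thermograph has left wall a - t and right wall b + t, which meet at t = (a - b)/2, where both equal (a + b)/2. So the mast (mean value) is at (a + b)/2.
Mean = (17 + (10))/2 = 27/2 = 27/2

27/2


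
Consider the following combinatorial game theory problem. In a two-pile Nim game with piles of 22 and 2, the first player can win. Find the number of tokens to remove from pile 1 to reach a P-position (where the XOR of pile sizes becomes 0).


Piles: 22 and 2
Current XOR: 22 XOR 2 = 20 (non-zero, so this is an N-position).
To make the XOR zero, we need to find a move that balances the piles.
For pile 1 (size 22): target = 22 XOR 20 = 2
We reduce pile 1 from 22 to 2.
Tokens removed: 22 - 2 = 20
Verification: 2 XOR 2 = 0

20


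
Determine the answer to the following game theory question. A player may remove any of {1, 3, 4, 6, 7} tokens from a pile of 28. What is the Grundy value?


The subtraction set is S = {1, 3, 4, 6, 7}.
G(k) = mex{ G(k - s) : s in S, s <= k }. We compute iteratively: G(0) = 0.
G(1) = mex({0}) = 1
G(2) = mex({1}) = 0
G(3) = mex({0}) = 1
G(4) = mex({0, 1}) = 2
G(5) = mex({0, 1, 2}) = 3
G(6) = mex({0, 1, 3}) = 2
G(7) = mex({0, 1, 2}) = 3
G(8) = mex({0, 1, 2, 3}) = 4
G(9) = mex({0, 1, 2, 3, 4}) = 5
G(10) = mex({1, 2, 3, 5}) = 0
G(11) = mex({0, 2, 3, 4}) = 1
G(12) = mex({1, 2, 3, 4, 5}) = 0
G(13) = mex({0, 2, 3, 5}) = 1
G(14) = mex({0, 1, 3, 4}) = 2
G(15) = mex({0, 1, 2, 4, 5}) = 3
G(16) = mex({0, 1, 3, 5}) = 2
Observe that G(10)..G(16) = 0, 1, 0, 1, 2, 3, 2 repeats G(0)..G(6) = 0, 1, 0, 1, 2, 3, 2.
For k >= max(S) = 7, G(k) is determined by the previous 7 values G(k-7)..G(k-1); a window of 7 consecutive values has recurred shifted by 10, so by induction G(k + 10) = G(k) for all k >= 0: the sequence is periodic from the start with period 10.
One period: G(0..9) = 0, 1, 0, 1, 2, 3, 2, 3, 4, 5.
28 mod 10 = 8, so G(28) = G(8) = 4.

4


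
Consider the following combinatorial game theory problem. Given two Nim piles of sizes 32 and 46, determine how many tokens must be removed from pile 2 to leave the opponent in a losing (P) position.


Piles: 32 and 46
Current XOR: 32 XOR 46 = 14 (non-zero, so this is an N-position).
To make the XOR zero, we need to find a move that balances the piles.
For pile 2 (size 46): target = 46 XOR 14 = 32
We reduce pile 2 from 46 to 32.
Tokens removed: 46 - 32 = 14
Verification: 32 XOR 32 = 0

14


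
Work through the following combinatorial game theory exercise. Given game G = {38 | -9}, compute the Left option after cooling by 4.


Original game: {38 | -9} (a switch {a | b} with a > b).
Cooling by t (for t below the temperature (a - b)/2 = 47/2) taxes each move by t: {a | b} cooled by t is {a - t | b + t}.
Cooling amount: t = 4
Cooled Left option: 38 - 4 = 34
Cooled Right option: -9 + 4 = -5
Cooled game: {34 | -5}
Left option = 34

34


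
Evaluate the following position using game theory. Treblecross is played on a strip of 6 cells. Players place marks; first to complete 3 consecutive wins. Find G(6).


Treblecross: place X on empty cells; 3-in-a-row wins.
Playing within two cells of an existing X lets the opponent win at once, so sensible play treats the cells i-2..i+2 around each X as dead. The player left with no safe cell loses, so this is a normal-play take-away game on strips of safe cells.
Placing X at cell i (0-indexed) of a strip of k safe cells leaves independent strips of sizes max(0, i-2) and max(0, k-i-3). Hence G(k) = mex{ G(max(0,i-2)) XOR G(max(0,k-i-3)) : 0 <= i < k }, with G(0) = 0.
G(1): splits (0,0):0^0=0 -> mex({0}) = 1
G(2): splits (0,0):0^0=0 -> mex({0}) = 1
G(3): splits (0,0):0^0=0 -> mex({0}) = 1
G(4): splits (0,1):0^1=1 (0,0):0^0=0 -> mex({0, 1}) = 2
G(5): splits (0,2):0^1=1 (0,1):0^1=1 (0,0):0^0=0 -> mex({0, 1}) = 2
G(6) = mex({1}) = 0
Therefore G(6) = 0.

0


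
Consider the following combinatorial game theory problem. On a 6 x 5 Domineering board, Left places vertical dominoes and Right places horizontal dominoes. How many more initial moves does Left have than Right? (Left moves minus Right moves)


Board is 6 x 5 (rows x cols).
Left (vertical) placements: (rows-1) * cols = 5 * 5 = 25
Right (horizontal) placements: rows * (cols-1) = 6 * 4 = 24
Advantage = Left - Right = 25 - 24 = 1

1


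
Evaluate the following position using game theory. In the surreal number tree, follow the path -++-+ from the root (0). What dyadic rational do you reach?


Sign expansion: -++-+
Rule: track bounds (lo, hi), initially (-inf, +inf). On '+', the current value becomes lo and we move to the simplest number in (value, hi): value + 1 if hi = +inf, otherwise the midpoint (value + hi)/2. On '-', the current value becomes hi and we move to value - 1 if lo = -inf, otherwise the midpoint (lo + value)/2.
Start at 0.
Step 1: sign = -, move left. Bounds: (-inf, 0). Value = -1
Step 2: sign = +, move right. Bounds: (-1, 0). Value = -1/2
Step 3: sign = +, move right. Bounds: (-1/2, 0). Value = -1/4
Step 4: sign = -, move left. Bounds: (-1/2, -1/4). Value = -3/8
Step 5: sign = +, move right. Bounds: (-3/8, -1/4). Value = -5/16
The surreal number with sign expansion -++-+ is -5/16.

-5/16


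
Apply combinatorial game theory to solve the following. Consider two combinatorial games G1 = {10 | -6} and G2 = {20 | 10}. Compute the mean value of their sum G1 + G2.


G1 = {10 | -6}, G2 = {20 | 10}
Each is a switch {a | b} with numbers a > b; its mean value is (a + b)/2, and mean value is additive over game sums: m(G1 + G2) = m(G1) + m(G2).
Mean of G1 = (10 + (-6))/2 = 4/2 = 2
Mean of G2 = (20 + (10))/2 = 30/2 = 15
Mean of G1 + G2 = 2 + 15 = 17

17


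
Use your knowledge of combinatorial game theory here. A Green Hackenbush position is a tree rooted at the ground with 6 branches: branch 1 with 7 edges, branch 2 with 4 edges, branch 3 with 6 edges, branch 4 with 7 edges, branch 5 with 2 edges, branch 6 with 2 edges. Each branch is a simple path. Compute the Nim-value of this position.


The tree has 6 branches from the ground vertex.
In Green Hackenbush, the Nim-value of a simple path of length k is k.
Branch 1: length 7, Nim-value = 7
Branch 2: length 4, Nim-value = 4
Branch 3: length 6, Nim-value = 6
Branch 4: length 7, Nim-value = 7
Branch 5: length 2, Nim-value = 2
Branch 6: length 2, Nim-value = 2
Total Nim-value = XOR of all branch values:
0 XOR 7 = 7
7 XOR 4 = 3
3 XOR 6 = 5
5 XOR 7 = 2
2 XOR 2 = 0
0 XOR 2 = 2
Nim-value of the tree = 2

2


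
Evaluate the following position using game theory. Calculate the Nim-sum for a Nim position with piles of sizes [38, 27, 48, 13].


We need the XOR (exclusive or) of all pile sizes.
After XOR-ing pile 1 (size 38): 0 XOR 38 = 38
After XOR-ing pile 2 (size 27): 38 XOR 27 = 61
After XOR-ing pile 3 (size 48): 61 XOR 48 = 13
After XOR-ing pile 4 (size 13): 13 XOR 13 = 0
The Nim-value of this position is 0.

0


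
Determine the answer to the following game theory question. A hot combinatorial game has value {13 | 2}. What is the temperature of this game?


The game is {13 | 2}, a switch {a | b} with numbers a > b.
Cooling {a | b} by t gives {a - t | b + t}, which stops being hot when a - t = b + t, i.e. at t = (a - b)/2. So the temperature of a switch is (a - b)/2.
Temperature = (Left option - Right option) / 2
= (13 - (2)) / 2
= 11 / 2
= 11/2

11/2


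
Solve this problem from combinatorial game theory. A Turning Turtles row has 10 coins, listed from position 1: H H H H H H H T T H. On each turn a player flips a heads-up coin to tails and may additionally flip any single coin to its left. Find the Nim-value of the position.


Coins: H H H H H H H T T H
Key fact: a single head at position k behaves exactly like a Nim heap of size k (turning it to T and optionally flipping a coin at j < k corresponds to moving the heap from k to j, or to 0), and heads combine as a disjunctive sum (two heads at the same place would cancel, matching j XOR j = 0). So the Nim-value is the XOR of the 1-indexed positions of the heads.
Face-up positions (1-indexed): [1, 2, 3, 4, 5, 6, 7, 10]
XOR 0 with 1: 0 XOR 1 = 1
XOR 1 with 2: 1 XOR 2 = 3
XOR 3 with 3: 3 XOR 3 = 0
XOR 0 with 4: 0 XOR 4 = 4
XOR 4 with 5: 4 XOR 5 = 1
XOR 1 with 6: 1 XOR 6 = 7
XOR 7 with 7: 7 XOR 7 = 0
XOR 0 with 10: 0 XOR 10 = 10
Nim-value = 10

10


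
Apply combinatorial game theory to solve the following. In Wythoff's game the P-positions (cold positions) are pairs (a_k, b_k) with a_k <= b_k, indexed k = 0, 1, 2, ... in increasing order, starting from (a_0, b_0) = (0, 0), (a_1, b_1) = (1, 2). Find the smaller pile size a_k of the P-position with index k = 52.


By Wythoff's theorem, a_k = floor(k * phi) and b_k = floor(k * phi^2) = a_k + k, where phi = (1 + sqrt(5))/2 is the golden ratio.
phi = (1 + sqrt(5))/2 = 1.618034
k = 52
k * phi = 52 * 1.618034 = 84.137767
a_52 = floor(k * phi) = 84

84


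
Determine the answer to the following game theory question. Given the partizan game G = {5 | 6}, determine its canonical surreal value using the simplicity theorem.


Left options: {5}, max = 5
Right options: {6}, min = 6
All options are numbers and max(Left) < min(Right), so by the simplicity theorem the value is the simplest (earliest-born) number strictly between 5 and 6.
No integer lies strictly between 5 and 6, so the value is the dyadic rational m/2^k in the interval with the smallest k (then m odd); search k = 1, 2, ...:
Denominator 2: 11/2 lies strictly between 5 and 6 -- found.
The simplest number in the interval is 11/2.
Game value = 11/2

11/2


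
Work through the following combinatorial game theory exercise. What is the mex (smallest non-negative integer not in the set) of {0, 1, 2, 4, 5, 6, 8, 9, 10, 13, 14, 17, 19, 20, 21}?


Set = {0, 1, 2, 4, 5, 6, 8, 9, 10, 13, 14, 17, 19, 20, 21}
0 is in the set.
1 is in the set.
2 is in the set.
3 is NOT in the set. This is the mex.
mex = 3

3


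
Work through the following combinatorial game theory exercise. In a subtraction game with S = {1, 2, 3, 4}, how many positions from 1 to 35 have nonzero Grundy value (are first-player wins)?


Subtraction set S = {1, 2, 3, 4}, so G(n) = n mod 5.
G(n) = 0 when n is a multiple of 5.
Multiples of 5 in [1, 35]: 7
N-positions (nonzero Grundy) = 35 - 7 = 28

28


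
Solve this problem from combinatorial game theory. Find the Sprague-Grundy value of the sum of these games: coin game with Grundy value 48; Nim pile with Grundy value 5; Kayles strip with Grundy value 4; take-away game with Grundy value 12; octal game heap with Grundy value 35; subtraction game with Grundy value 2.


By the Sprague-Grundy theorem, the Grundy value of a sum of games is the XOR of individual Grundy values.
coin game: Grundy value = 48. Running XOR: 0 XOR 48 = 48
Nim pile: Grundy value = 5. Running XOR: 48 XOR 5 = 53
Kayles strip: Grundy value = 4. Running XOR: 53 XOR 4 = 49
take-away game: Grundy value = 12. Running XOR: 49 XOR 12 = 61
octal game heap: Grundy value = 35. Running XOR: 61 XOR 35 = 30
subtraction game: Grundy value = 2. Running XOR: 30 XOR 2 = 28
The combined Grundy value is 28.

28


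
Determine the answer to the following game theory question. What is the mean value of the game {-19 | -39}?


Game = {-19 | -39}, a switch {a | b} with numbers a > b.
Its thermograph has left wall a - t and right wall b + t, which meet at t = (a - b)/2, where both equal (a + b)/2. So the mast (mean value) is at (a + b)/2.
Mean = (-19 + (-39))/2 = -58/2 = -29

-29


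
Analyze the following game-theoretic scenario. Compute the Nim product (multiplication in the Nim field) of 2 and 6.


Nim multiplication is bilinear over XOR: (u XOR v) * w = (u*w) XOR (v*w).
So we split each operand into its bit components and XOR the pairwise Nim products.
2 = 2 (as XOR of powers of 2).
6 = 2 + 4 (as XOR of powers of 2).
Using the standard Nim-product table on single bits:
  2*2 = 3,   2*4 = 8,   2*8 = 12,
  4*4 = 6,   4*8 = 11,  8*8 = 13,
and  1*x = x (identity), k*l = l*k (commutative).
Pairwise Nim products:
  2 * 2 = 3
  2 * 4 = 8
XOR them: 3 XOR 8 = 11.
Result: 2 * 6 = 11 (in Nim).

11


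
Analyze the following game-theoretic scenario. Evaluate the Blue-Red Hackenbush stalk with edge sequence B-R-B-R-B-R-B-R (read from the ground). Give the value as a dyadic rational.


Edges (from ground): B-R-B-R-B-R-B-R
By Berlekamp's sign-expansion rule, a Blue-Red Hackenbush stalk has the value of the surreal number whose sign sequence is the edge sequence with B -> + and R -> -.
Sign sequence: +-+-+-+-
Trace the sign expansion in the surreal number tree, starting from 0:
Edge 1: B (sign +) -> bounds (0, +inf), value = 1
Edge 2: R (sign -) -> bounds (0, 1), value = 1/2
Edge 3: B (sign +) -> bounds (1/2, 1), value = 3/4
Edge 4: R (sign -) -> bounds (1/2, 3/4), value = 5/8
Edge 5: B (sign +) -> bounds (5/8, 3/4), value = 11/16
Edge 6: R (sign -) -> bounds (5/8, 11/16), value = 21/32
Edge 7: B (sign +) -> bounds (21/32, 11/16), value = 43/64
Edge 8: R (sign -) -> bounds (21/32, 43/64), value = 85/128
Game value = 85/128

85/128


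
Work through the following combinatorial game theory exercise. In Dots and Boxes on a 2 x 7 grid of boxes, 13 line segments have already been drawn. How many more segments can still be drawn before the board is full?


Grid: 2 x 7 boxes, i.e. 3 rows and 8 columns of dots.
Horizontal edges: (rows + 1) * cols = 3 * 7 = 21
Vertical edges: rows * (cols + 1) = 2 * 8 = 16
Total edges: 21 + 16 = 37
Edges drawn: 13
Remaining: 37 - 13 = 24

24


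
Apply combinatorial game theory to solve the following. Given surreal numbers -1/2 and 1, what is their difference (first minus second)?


x = -1/2, y = 1
Converting to common denominator: 2
x = -1/2, y = 2/2
x - y = -1/2 - 1 = -3/2

-3/2


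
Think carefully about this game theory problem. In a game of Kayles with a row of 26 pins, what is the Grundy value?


Kayles: a move removes 1 or 2 adjacent pins from a contiguous row.
Removing pins from a row of k leaves two independent rows (a, b) with a + b = k - 1 (one pin) or a + b = k - 2 (two pins); an end removal gives a = 0.
By Sprague-Grundy, G(k) = mex{ G(a) XOR G(b) } over all these splits. G(0) = 0.
G(1): splits (0,0):0^0=0 -> mex({0}) = 1
G(2): splits (0,1):0^1=1 (0,0):0^0=0 -> mex({0, 1}) = 2
G(3): splits (0,2):0^2=2 (1,1):1^1=0 (0,1):0^1=1 -> mex({0, 1, 2}) = 3
G(4): splits (0,3):0^3=3 (1,2):1^2=3 (0,2):0^2=2 (1,1):1^1=0 -> mex({0, 2, 3}) = 1
G(5): splits (0,4):0^1=1 (1,3):1^3=2 (2,2):2^2=0 (0,3):0^3=3 (1,2):1^2=3 -> mex({0, 1, 2, 3}) = 4
G(6) = mex({0, 1, 2, 4}) = 3
G(7) = mex({0, 1, 3, 4, 5}) = 2
G(8) = mex({0, 2, 3, 5, 6}) = 1
G(9) = mex({0, 1, 2, 3, 6, 7}) = 4
G(10) = mex({0, 1, 3, 4, 5, 7}) = 2
G(11) = mex({0, 1, 2, 3, 4, 5}) = 6
G(12) = mex({0, 1, 2, 3, 5, 6, 7}) = 4
G(13) = mex({0, 2, 3, 4, 6, 7}) = 1
G(14) = mex({0, 1, 4, 5, 6, 7}) = 2
G(15) = mex({0, 1, 2, 3, 4, 5, 6}) = 7
G(16) = mex({0, 2, 3, 5, 6, 7}) = 1
G(17) = mex({0, 1, 2, 3, 5, 6, 7}) = 4
G(18) = mex({0, 1, 2, 4, 5, 6}) = 3
G(19) = mex({0, 1, 3, 4, 5, 7}) = 2
G(20) = mex({0, 2, 3, 4, 5, 6, 7}) = 1
G(21) = mex({0, 1, 2, 3, 5, 6, 7}) = 4
G(22) = mex({0, 1, 2, 3, 4, 5, 7}) = 6
G(23) = mex({0, 1, 2, 3, 4, 5, 6}) = 7
G(24) = mex({0, 1, 2, 3, 5, 6, 7}) = 4
G(25) = mex({0, 2, 3, 4, 6, 7}) = 1
G(26) = mex({0, 1, 3, 4, 5, 6, 7}) = 2
Therefore G(26) = 2.

2


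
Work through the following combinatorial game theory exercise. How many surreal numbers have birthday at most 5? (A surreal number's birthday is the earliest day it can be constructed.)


Day 0: {|} = 0 is born. Count = 1.
Day n: the number of surreal numbers born by day n is 2^(n+1) - 1.
By day 0: 2^1 - 1 = 1
By day 1: 2^2 - 1 = 3
By day 2: 2^3 - 1 = 7
By day 3: 2^4 - 1 = 15
By day 4: 2^5 - 1 = 31
By day 5: 2^6 - 1 = 63
By day 5: 63 surreal numbers.

63


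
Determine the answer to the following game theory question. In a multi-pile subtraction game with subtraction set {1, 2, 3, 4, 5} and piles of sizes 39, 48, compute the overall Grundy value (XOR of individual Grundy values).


Subtraction set: {1, 2, 3, 4, 5}
For this subtraction set, G(n) = n mod 6 (period = max + 1 = 6).
Pile 1 (size 39): G(39) = 39 mod 6 = 3
Pile 2 (size 48): G(48) = 48 mod 6 = 0
Total Grundy value = XOR of all: 3 XOR 0 = 3

3


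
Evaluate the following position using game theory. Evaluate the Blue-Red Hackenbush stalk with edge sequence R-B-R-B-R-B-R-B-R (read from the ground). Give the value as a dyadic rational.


Edges (from ground): R-B-R-B-R-B-R-B-R
By Berlekamp's sign-expansion rule, a Blue-Red Hackenbush stalk has the value of the surreal number whose sign sequence is the edge sequence with B -> + and R -> -.
Sign sequence: -+-+-+-+-
Trace the sign expansion in the surreal number tree, starting from 0:
Edge 1: R (sign -) -> bounds (-inf, 0), value = -1
Edge 2: B (sign +) -> bounds (-1, 0), value = -1/2
Edge 3: R (sign -) -> bounds (-1, -1/2), value = -3/4
Edge 4: B (sign +) -> bounds (-3/4, -1/2), value = -5/8
Edge 5: R (sign -) -> bounds (-3/4, -5/8), value = -11/16
Edge 6: B (sign +) -> bounds (-11/16, -5/8), value = -21/32
Edge 7: R (sign -) -> bounds (-11/16, -21/32), value = -43/64
Edge 8: B (sign +) -> bounds (-43/64, -21/32), value = -85/128
Edge 9: R (sign -) -> bounds (-43/64, -85/128), value = -171/256
Game value = -171/256

-171/256


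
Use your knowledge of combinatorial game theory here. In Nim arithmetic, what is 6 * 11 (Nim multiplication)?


Nim multiplication is bilinear over XOR: (u XOR v) * w = (u*w) XOR (v*w).
So we split each operand into its bit components and XOR the pairwise Nim products.
6 = 2 + 4 (as XOR of powers of 2).
11 = 1 + 2 + 8 (as XOR of powers of 2).
Using the standard Nim-product table on single bits:
  2*2 = 3,   2*4 = 8,   2*8 = 12,
  4*4 = 6,   4*8 = 11,  8*8 = 13,
and  1*x = x (identity), k*l = l*k (commutative).
Pairwise Nim products:
  2 * 1 = 2
  2 * 2 = 3
  2 * 8 = 12
  4 * 1 = 4
  4 * 2 = 8
  4 * 8 = 11
XOR them: 2 XOR 3 XOR 12 XOR 4 XOR 8 XOR 11 = 10.
Result: 6 * 11 = 10 (in Nim).

10


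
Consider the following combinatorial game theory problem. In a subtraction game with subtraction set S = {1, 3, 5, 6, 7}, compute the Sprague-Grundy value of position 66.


The subtraction set is S = {1, 3, 5, 6, 7}.
G(k) = mex{ G(k - s) : s in S, s <= k }. We compute iteratively: G(0) = 0.
G(1) = mex({0}) = 1
G(2) = mex({1}) = 0
G(3) = mex({0}) = 1
G(4) = mex({1}) = 0
G(5) = mex({0}) = 1
G(6) = mex({0, 1}) = 2
G(7) = mex({0, 1, 2}) = 3
G(8) = mex({0, 1, 3}) = 2
G(9) = mex({0, 1, 2}) = 3
G(10) = mex({0, 1, 3}) = 2
G(11) = mex({0, 1, 2}) = 3
G(12) = mex({1, 2, 3}) = 0
G(13) = mex({0, 2, 3}) = 1
G(14) = mex({1, 2, 3}) = 0
G(15) = mex({0, 2, 3}) = 1
G(16) = mex({1, 2, 3}) = 0
G(17) = mex({0, 2, 3}) = 1
G(18) = mex({0, 1, 3}) = 2
Observe that G(12)..G(18) = 0, 1, 0, 1, 0, 1, 2 repeats G(0)..G(6) = 0, 1, 0, 1, 0, 1, 2.
For k >= max(S) = 7, G(k) is determined by the previous 7 values G(k-7)..G(k-1); a window of 7 consecutive values has recurred shifted by 12, so by induction G(k + 12) = G(k) for all k >= 0: the sequence is periodic from the start with period 12.
One period: G(0..11) = 0, 1, 0, 1, 0, 1, 2, 3, 2, 3, 2, 3.
66 mod 12 = 6, so G(66) = G(6) = 2.

2


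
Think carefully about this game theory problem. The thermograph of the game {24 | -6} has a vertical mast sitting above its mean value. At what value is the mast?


Game = {24 | -6}, a switch {a | b} with numbers a > b.
Its thermograph has left wall a - t and right wall b + t, which meet at t = (a - b)/2, where both equal (a + b)/2. So the mast (mean value) is at (a + b)/2.
Mean = (24 + (-6))/2 = 18/2 = 9

9


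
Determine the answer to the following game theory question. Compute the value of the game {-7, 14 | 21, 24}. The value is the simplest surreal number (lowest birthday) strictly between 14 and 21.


Left options: {-7, 14}, max = 14
Right options: {21, 24}, min = 21
All options are numbers and max(Left) < min(Right), so by the simplicity theorem the value is the simplest (earliest-born) number strictly between 14 and 21.
Integers 15 through 20 all lie strictly between 14 and 21.
Among integers, the simplest (lowest birthday = smallest |n|; 0 is born on day 0, +-n on day n) is 15.
No non-integer in the interval can be simpler: if x is a non-integer in the interval, then floor(x) or ceil(x) also lies in the interval (the interval contains an integer), and both are proper prefixes of x's sign expansion, i.e. born earlier. So the game value is 15.
Game value = 15

15


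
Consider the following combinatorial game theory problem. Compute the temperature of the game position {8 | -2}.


The game is {8 | -2}, a switch {a | b} with numbers a > b.
Cooling {a | b} by t gives {a - t | b + t}, which stops being hot when a - t = b + t, i.e. at t = (a - b)/2. So the temperature of a switch is (a - b)/2.
Temperature = (Left option - Right option) / 2
= (8 - (-2)) / 2
= 10 / 2
= 5

5


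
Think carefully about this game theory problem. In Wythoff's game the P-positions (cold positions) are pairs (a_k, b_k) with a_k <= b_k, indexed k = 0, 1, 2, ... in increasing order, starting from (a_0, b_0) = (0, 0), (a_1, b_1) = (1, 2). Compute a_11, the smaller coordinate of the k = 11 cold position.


By Wythoff's theorem, a_k = floor(k * phi) and b_k = floor(k * phi^2) = a_k + k, where phi = (1 + sqrt(5))/2 is the golden ratio.
phi = (1 + sqrt(5))/2 = 1.618034
k = 11
k * phi = 11 * 1.618034 = 17.798374
a_11 = floor(k * phi) = 17

17


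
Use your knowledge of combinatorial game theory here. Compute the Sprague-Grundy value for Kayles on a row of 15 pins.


Kayles: a move removes 1 or 2 adjacent pins from a contiguous row.
Removing pins from a row of k leaves two independent rows (a, b) with a + b = k - 1 (one pin) or a + b = k - 2 (two pins); an end removal gives a = 0.
By Sprague-Grundy, G(k) = mex{ G(a) XOR G(b) } over all these splits. G(0) = 0.
G(1): splits (0,0):0^0=0 -> mex({0}) = 1
G(2): splits (0,1):0^1=1 (0,0):0^0=0 -> mex({0, 1}) = 2
G(3): splits (0,2):0^2=2 (1,1):1^1=0 (0,1):0^1=1 -> mex({0, 1, 2}) = 3
G(4): splits (0,3):0^3=3 (1,2):1^2=3 (0,2):0^2=2 (1,1):1^1=0 -> mex({0, 2, 3}) = 1
G(5): splits (0,4):0^1=1 (1,3):1^3=2 (2,2):2^2=0 (0,3):0^3=3 (1,2):1^2=3 -> mex({0, 1, 2, 3}) = 4
G(6) = mex({0, 1, 2, 4}) = 3
G(7) = mex({0, 1, 3, 4, 5}) = 2
G(8) = mex({0, 2, 3, 5, 6}) = 1
G(9) = mex({0, 1, 2, 3, 6, 7}) = 4
G(10) = mex({0, 1, 3, 4, 5, 7}) = 2
G(11) = mex({0, 1, 2, 3, 4, 5}) = 6
G(12) = mex({0, 1, 2, 3, 5, 6, 7}) = 4
G(13) = mex({0, 2, 3, 4, 6, 7}) = 1
G(14) = mex({0, 1, 4, 5, 6, 7}) = 2
G(15) = mex({0, 1, 2, 3, 4, 5, 6}) = 7
Therefore G(15) = 7.

7


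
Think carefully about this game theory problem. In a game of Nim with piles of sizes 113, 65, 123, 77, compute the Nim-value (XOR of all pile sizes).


We need the XOR (exclusive or) of all pile sizes.
After XOR-ing pile 1 (size 113): 0 XOR 113 = 113
After XOR-ing pile 2 (size 65): 113 XOR 65 = 48
After XOR-ing pile 3 (size 123): 48 XOR 123 = 75
After XOR-ing pile 4 (size 77): 75 XOR 77 = 6
The Nim-value of this position is 6.

6


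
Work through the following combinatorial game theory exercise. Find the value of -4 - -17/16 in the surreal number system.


x = -4, y = -17/16
Converting to common denominator: 16
x = -64/16, y = -17/16
x - y = -4 - -17/16 = -47/16

-47/16


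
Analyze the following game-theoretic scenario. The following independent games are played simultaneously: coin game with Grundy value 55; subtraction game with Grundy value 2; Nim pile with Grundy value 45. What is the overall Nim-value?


By the Sprague-Grundy theorem, the Grundy value of a sum of games is the XOR of individual Grundy values.
coin game: Grundy value = 55. Running XOR: 0 XOR 55 = 55
subtraction game: Grundy value = 2. Running XOR: 55 XOR 2 = 53
Nim pile: Grundy value = 45. Running XOR: 53 XOR 45 = 24
The combined Grundy value is 24.

24


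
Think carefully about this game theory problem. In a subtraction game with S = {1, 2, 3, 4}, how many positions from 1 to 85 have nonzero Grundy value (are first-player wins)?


Subtraction set S = {1, 2, 3, 4}, so G(n) = n mod 5.
G(n) = 0 when n is a multiple of 5.
Multiples of 5 in [1, 85]: 17
N-positions (nonzero Grundy) = 85 - 17 = 68

68


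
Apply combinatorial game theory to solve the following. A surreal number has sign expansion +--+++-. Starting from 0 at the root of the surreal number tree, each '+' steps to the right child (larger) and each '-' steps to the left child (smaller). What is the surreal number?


Sign expansion: +--+++-
Rule: track bounds (lo, hi), initially (-inf, +inf). On '+', the current value becomes lo and we move to the simplest number in (value, hi): value + 1 if hi = +inf, otherwise the midpoint (value + hi)/2. On '-', the current value becomes hi and we move to value - 1 if lo = -inf, otherwise the midpoint (lo + value)/2.
Start at 0.
Step 1: sign = +, move right. Bounds: (0, +inf). Value = 1
Step 2: sign = -, move left. Bounds: (0, 1). Value = 1/2
Step 3: sign = -, move left. Bounds: (0, 1/2). Value = 1/4
Step 4: sign = +, move right. Bounds: (1/4, 1/2). Value = 3/8
Step 5: sign = +, move right. Bounds: (3/8, 1/2). Value = 7/16
Step 6: sign = +, move right. Bounds: (7/16, 1/2). Value = 15/32
Step 7: sign = -, move left. Bounds: (7/16, 15/32). Value = 29/64
The surreal number with sign expansion +--+++- is 29/64.

29/64


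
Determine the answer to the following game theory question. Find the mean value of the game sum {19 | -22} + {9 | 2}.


G1 = {19 | -22}, G2 = {9 | 2}
Each is a switch {a | b} with numbers a > b; its mean value is (a + b)/2, and mean value is additive over game sums: m(G1 + G2) = m(G1) + m(G2).
Mean of G1 = (19 + (-22))/2 = -3/2 = -3/2
Mean of G2 = (9 + (2))/2 = 11/2 = 11/2
Mean of G1 + G2 = -3/2 + 11/2 = 4

4


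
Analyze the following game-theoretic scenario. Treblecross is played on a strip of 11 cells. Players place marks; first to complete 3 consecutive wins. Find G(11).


Treblecross: place X on empty cells; 3-in-a-row wins.
Playing within two cells of an existing X lets the opponent win at once, so sensible play treats the cells i-2..i+2 around each X as dead. The player left with no safe cell loses, so this is a normal-play take-away game on strips of safe cells.
Placing X at cell i (0-indexed) of a strip of k safe cells leaves independent strips of sizes max(0, i-2) and max(0, k-i-3). Hence G(k) = mex{ G(max(0,i-2)) XOR G(max(0,k-i-3)) : 0 <= i < k }, with G(0) = 0.
G(1): splits (0,0):0^0=0 -> mex({0}) = 1
G(2): splits (0,0):0^0=0 -> mex({0}) = 1
G(3): splits (0,0):0^0=0 -> mex({0}) = 1
G(4): splits (0,1):0^1=1 (0,0):0^0=0 -> mex({0, 1}) = 2
G(5): splits (0,2):0^1=1 (0,1):0^1=1 (0,0):0^0=0 -> mex({0, 1}) = 2
G(6) = mex({1}) = 0
G(7) = mex({0, 1, 2}) = 3
G(8) = mex({0, 1, 2}) = 3
G(9) = mex({0, 2}) = 1
G(10) = mex({0, 2, 3}) = 1
G(11) = mex({0, 3}) = 1
Therefore G(11) = 1.

1


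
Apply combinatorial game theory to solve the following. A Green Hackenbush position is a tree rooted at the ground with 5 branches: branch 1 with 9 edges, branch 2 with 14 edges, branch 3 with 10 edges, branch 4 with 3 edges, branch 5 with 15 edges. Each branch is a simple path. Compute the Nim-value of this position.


The tree has 5 branches from the ground vertex.
In Green Hackenbush, the Nim-value of a simple path of length k is k.
Branch 1: length 9, Nim-value = 9
Branch 2: length 14, Nim-value = 14
Branch 3: length 10, Nim-value = 10
Branch 4: length 3, Nim-value = 3
Branch 5: length 15, Nim-value = 15
Total Nim-value = XOR of all branch values:
0 XOR 9 = 9
9 XOR 14 = 7
7 XOR 10 = 13
13 XOR 3 = 14
14 XOR 15 = 1
Nim-value of the tree = 1

1


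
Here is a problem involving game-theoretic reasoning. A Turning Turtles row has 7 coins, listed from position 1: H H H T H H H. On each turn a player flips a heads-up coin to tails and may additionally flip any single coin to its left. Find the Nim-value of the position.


Coins: H H H T H H H
Key fact: a single head at position k behaves exactly like a Nim heap of size k (turning it to T and optionally flipping a coin at j < k corresponds to moving the heap from k to j, or to 0), and heads combine as a disjunctive sum (two heads at the same place would cancel, matching j XOR j = 0). So the Nim-value is the XOR of the 1-indexed positions of the heads.
Face-up positions (1-indexed): [1, 2, 3, 5, 6, 7]
XOR 0 with 1: 0 XOR 1 = 1
XOR 1 with 2: 1 XOR 2 = 3
XOR 3 with 3: 3 XOR 3 = 0
XOR 0 with 5: 0 XOR 5 = 5
XOR 5 with 6: 5 XOR 6 = 3
XOR 3 with 7: 3 XOR 7 = 4
Nim-value = 4

4


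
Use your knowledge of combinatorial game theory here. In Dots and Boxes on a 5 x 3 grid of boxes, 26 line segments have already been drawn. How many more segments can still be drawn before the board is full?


Grid: 5 x 3 boxes, i.e. 6 rows and 4 columns of dots.
Horizontal edges: (rows + 1) * cols = 6 * 3 = 18
Vertical edges: rows * (cols + 1) = 5 * 4 = 20
Total edges: 18 + 20 = 38
Edges drawn: 26
Remaining: 38 - 26 = 12

12


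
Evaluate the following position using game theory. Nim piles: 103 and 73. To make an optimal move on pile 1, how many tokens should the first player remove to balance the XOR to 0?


Piles: 103 and 73
Current XOR: 103 XOR 73 = 46 (non-zero, so this is an N-position).
To make the XOR zero, we need to find a move that balances the piles.
For pile 1 (size 103): target = 103 XOR 46 = 73
We reduce pile 1 from 103 to 73.
Tokens removed: 103 - 73 = 30
Verification: 73 XOR 73 = 0

30


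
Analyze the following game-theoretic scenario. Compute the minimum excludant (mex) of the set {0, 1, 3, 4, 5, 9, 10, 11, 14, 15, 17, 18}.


Set = {0, 1, 3, 4, 5, 9, 10, 11, 14, 15, 17, 18}
0 is in the set.
1 is in the set.
2 is NOT in the set. This is the mex.
mex = 2

2


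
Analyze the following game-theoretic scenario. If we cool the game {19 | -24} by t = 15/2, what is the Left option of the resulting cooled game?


Original game: {19 | -24} (a switch {a | b} with a > b).
Cooling by t (for t below the temperature (a - b)/2 = 43/2) taxes each move by t: {a | b} cooled by t is {a - t | b + t}.
Cooling amount: t = 15/2
Cooled Left option: 19 - 15/2 = 23/2
Cooled Right option: -24 + 15/2 = -33/2
Cooled game: {23/2 | -33/2}
Left option = 23/2

23/2


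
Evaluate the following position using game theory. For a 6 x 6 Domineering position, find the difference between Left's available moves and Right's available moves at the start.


Board is 6 x 6 (rows x cols).
Left (vertical) placements: (rows-1) * cols = 5 * 6 = 30
Right (horizontal) placements: rows * (cols-1) = 6 * 5 = 30
Advantage = Left - Right = 30 - 30 = 0

0


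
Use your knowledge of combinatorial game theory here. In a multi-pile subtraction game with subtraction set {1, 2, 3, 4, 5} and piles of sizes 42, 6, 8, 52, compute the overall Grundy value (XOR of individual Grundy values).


Subtraction set: {1, 2, 3, 4, 5}
For this subtraction set, G(n) = n mod 6 (period = max + 1 = 6).
Pile 1 (size 42): G(42) = 42 mod 6 = 0
Pile 2 (size 6): G(6) = 6 mod 6 = 0
Pile 3 (size 8): G(8) = 8 mod 6 = 2
Pile 4 (size 52): G(52) = 52 mod 6 = 4
Total Grundy value = XOR of all: 0 XOR 0 XOR 2 XOR 4 = 6

6


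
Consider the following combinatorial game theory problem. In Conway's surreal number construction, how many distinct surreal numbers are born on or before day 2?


Day 0: {|} = 0 is born. Count = 1.
Day n: the number of surreal numbers born by day n is 2^(n+1) - 1.
By day 0: 2^1 - 1 = 1
By day 1: 2^2 - 1 = 3
By day 2: 2^3 - 1 = 7
By day 2: 7 surreal numbers.

7


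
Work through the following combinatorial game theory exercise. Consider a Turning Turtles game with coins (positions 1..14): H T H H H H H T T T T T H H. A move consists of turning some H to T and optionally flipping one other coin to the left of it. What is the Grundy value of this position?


Coins: H T H H H H H T T T T T H H
Key fact: a single head at position k behaves exactly like a Nim heap of size k (turning it to T and optionally flipping a coin at j < k corresponds to moving the heap from k to j, or to 0), and heads combine as a disjunctive sum (two heads at the same place would cancel, matching j XOR j = 0). So the Nim-value is the XOR of the 1-indexed positions of the heads.
Face-up positions (1-indexed): [1, 3, 4, 5, 6, 7, 13, 14]
XOR 0 with 1: 0 XOR 1 = 1
XOR 1 with 3: 1 XOR 3 = 2
XOR 2 with 4: 2 XOR 4 = 6
XOR 6 with 5: 6 XOR 5 = 3
XOR 3 with 6: 3 XOR 6 = 5
XOR 5 with 7: 5 XOR 7 = 2
XOR 2 with 13: 2 XOR 13 = 15
XOR 15 with 14: 15 XOR 14 = 1
Nim-value = 1

1


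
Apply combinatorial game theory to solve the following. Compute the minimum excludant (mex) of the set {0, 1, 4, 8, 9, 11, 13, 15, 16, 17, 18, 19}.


Set = {0, 1, 4, 8, 9, 11, 13, 15, 16, 17, 18, 19}
0 is in the set.
1 is in the set.
2 is NOT in the set. This is the mex.
mex = 2

2


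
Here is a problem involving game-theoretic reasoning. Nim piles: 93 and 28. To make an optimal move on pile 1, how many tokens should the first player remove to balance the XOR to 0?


Piles: 93 and 28
Current XOR: 93 XOR 28 = 65 (non-zero, so this is an N-position).
To make the XOR zero, we need to find a move that balances the piles.
For pile 1 (size 93): target = 93 XOR 65 = 28
We reduce pile 1 from 93 to 28.
Tokens removed: 93 - 28 = 65
Verification: 28 XOR 28 = 0

65


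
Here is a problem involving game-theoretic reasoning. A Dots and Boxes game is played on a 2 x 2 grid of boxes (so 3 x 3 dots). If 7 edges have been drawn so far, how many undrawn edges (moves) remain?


Grid: 2 x 2 boxes, i.e. 3 rows and 3 columns of dots.
Horizontal edges: (rows + 1) * cols = 3 * 2 = 6
Vertical edges: rows * (cols + 1) = 2 * 3 = 6
Total edges: 6 + 6 = 12
Edges drawn: 7
Remaining: 12 - 7 = 5

5


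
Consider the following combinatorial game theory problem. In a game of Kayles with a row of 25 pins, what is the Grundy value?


Kayles: a move removes 1 or 2 adjacent pins from a contiguous row.
Removing pins from a row of k leaves two independent rows (a, b) with a + b = k - 1 (one pin) or a + b = k - 2 (two pins); an end removal gives a = 0.
By Sprague-Grundy, G(k) = mex{ G(a) XOR G(b) } over all these splits. G(0) = 0.
G(1): splits (0,0):0^0=0 -> mex({0}) = 1
G(2): splits (0,1):0^1=1 (0,0):0^0=0 -> mex({0, 1}) = 2
G(3): splits (0,2):0^2=2 (1,1):1^1=0 (0,1):0^1=1 -> mex({0, 1, 2}) = 3
G(4): splits (0,3):0^3=3 (1,2):1^2=3 (0,2):0^2=2 (1,1):1^1=0 -> mex({0, 2, 3}) = 1
G(5): splits (0,4):0^1=1 (1,3):1^3=2 (2,2):2^2=0 (0,3):0^3=3 (1,2):1^2=3 -> mex({0, 1, 2, 3}) = 4
G(6) = mex({0, 1, 2, 4}) = 3
G(7) = mex({0, 1, 3, 4, 5}) = 2
G(8) = mex({0, 2, 3, 5, 6}) = 1
G(9) = mex({0, 1, 2, 3, 6, 7}) = 4
G(10) = mex({0, 1, 3, 4, 5, 7}) = 2
G(11) = mex({0, 1, 2, 3, 4, 5}) = 6
G(12) = mex({0, 1, 2, 3, 5, 6, 7}) = 4
G(13) = mex({0, 2, 3, 4, 6, 7}) = 1
G(14) = mex({0, 1, 4, 5, 6, 7}) = 2
G(15) = mex({0, 1, 2, 3, 4, 5, 6}) = 7
G(16) = mex({0, 2, 3, 5, 6, 7}) = 1
G(17) = mex({0, 1, 2, 3, 5, 6, 7}) = 4
G(18) = mex({0, 1, 2, 4, 5, 6}) = 3
G(19) = mex({0, 1, 3, 4, 5, 7}) = 2
G(20) = mex({0, 2, 3, 4, 5, 6, 7}) = 1
G(21) = mex({0, 1, 2, 3, 5, 6, 7}) = 4
G(22) = mex({0, 1, 2, 3, 4, 5, 7}) = 6
G(23) = mex({0, 1, 2, 3, 4, 5, 6}) = 7
G(24) = mex({0, 1, 2, 3, 5, 6, 7}) = 4
G(25) = mex({0, 2, 3, 4, 6, 7}) = 1
Therefore G(25) = 1.

1


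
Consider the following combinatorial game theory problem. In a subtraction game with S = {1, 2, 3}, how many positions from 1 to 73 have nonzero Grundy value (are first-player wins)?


Subtraction set S = {1, 2, 3}, so G(n) = n mod 4.
G(n) = 0 when n is a multiple of 4.
Multiples of 4 in [1, 73]: 18
N-positions (nonzero Grundy) = 73 - 18 = 55

55
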